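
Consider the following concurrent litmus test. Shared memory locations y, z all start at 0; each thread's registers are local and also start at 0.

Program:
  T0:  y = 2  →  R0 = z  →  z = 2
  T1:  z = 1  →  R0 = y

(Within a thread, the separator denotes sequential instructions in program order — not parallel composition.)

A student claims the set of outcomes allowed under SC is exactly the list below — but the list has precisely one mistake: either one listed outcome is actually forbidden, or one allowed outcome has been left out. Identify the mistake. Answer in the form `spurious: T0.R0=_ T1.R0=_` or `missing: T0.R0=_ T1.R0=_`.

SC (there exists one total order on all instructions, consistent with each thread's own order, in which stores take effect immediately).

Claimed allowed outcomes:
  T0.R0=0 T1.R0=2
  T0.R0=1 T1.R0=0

missing: T0.R0=1 T1.R0=2

outcome vector order: (T0.R0,T1.R0)
SC (3): (0,2) (1,0) (1,2)
SC∖claimed = {(1,2)}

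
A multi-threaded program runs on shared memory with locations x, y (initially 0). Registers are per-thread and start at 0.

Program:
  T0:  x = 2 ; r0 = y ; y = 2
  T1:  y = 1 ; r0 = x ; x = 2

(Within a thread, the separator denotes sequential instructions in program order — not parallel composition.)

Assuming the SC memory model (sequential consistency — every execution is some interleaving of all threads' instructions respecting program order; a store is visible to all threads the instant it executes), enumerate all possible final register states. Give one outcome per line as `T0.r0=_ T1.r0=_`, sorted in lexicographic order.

T0.r0=0 T1.r0=2
T0.r0=1 T1.r0=0
T0.r0=1 T1.r0=2

outcome vector order: (T0.r0,T1.r0)
|SC outcomes| = 3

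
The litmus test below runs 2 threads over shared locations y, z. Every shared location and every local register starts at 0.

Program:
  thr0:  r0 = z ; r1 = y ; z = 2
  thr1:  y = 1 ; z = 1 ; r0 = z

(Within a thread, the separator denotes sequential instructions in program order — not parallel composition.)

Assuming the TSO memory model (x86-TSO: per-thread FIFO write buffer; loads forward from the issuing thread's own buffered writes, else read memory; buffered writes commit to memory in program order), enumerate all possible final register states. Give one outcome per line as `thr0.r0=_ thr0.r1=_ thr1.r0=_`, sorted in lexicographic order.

thr0.r0=0 thr0.r1=0 thr1.r0=1
thr0.r0=0 thr0.r1=0 thr1.r0=2
thr0.r0=0 thr0.r1=1 thr1.r0=1
thr0.r0=0 thr0.r1=1 thr1.r0=2
thr0.r0=1 thr0.r1=1 thr1.r0=1
thr0.r0=1 thr0.r1=1 thr1.r0=2

outcome vector order: (thr0.r0,thr0.r1,thr1.r0)
|TSO outcomes| = 6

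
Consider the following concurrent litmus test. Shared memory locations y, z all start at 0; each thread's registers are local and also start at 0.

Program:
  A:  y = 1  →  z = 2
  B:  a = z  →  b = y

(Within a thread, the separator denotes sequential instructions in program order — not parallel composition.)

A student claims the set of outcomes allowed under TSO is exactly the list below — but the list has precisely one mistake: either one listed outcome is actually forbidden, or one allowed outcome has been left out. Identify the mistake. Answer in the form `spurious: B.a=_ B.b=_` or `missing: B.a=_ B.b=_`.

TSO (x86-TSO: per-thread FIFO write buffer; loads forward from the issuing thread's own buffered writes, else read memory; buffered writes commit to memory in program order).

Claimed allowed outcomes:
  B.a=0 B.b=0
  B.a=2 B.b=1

missing: B.a=0 B.b=1

outcome vector order: (B.a,B.b)
TSO: 3 outcomes — {(0,0); (0,1); (2,1)}
TSO∖claimed = {(0,1)}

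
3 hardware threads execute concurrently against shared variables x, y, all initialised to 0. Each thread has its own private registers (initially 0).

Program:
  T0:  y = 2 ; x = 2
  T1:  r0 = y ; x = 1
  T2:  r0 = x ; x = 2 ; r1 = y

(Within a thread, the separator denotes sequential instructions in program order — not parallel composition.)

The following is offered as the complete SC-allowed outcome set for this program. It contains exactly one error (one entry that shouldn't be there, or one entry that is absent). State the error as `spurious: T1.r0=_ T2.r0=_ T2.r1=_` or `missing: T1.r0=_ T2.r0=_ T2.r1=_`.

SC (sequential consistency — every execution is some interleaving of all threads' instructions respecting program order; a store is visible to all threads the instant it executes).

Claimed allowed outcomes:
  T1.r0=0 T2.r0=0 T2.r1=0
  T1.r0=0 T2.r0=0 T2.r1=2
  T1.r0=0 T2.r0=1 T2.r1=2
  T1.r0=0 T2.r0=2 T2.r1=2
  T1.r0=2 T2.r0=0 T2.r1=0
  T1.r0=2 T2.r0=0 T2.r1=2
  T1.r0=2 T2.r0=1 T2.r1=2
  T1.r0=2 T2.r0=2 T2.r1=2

outcome vector order: (T1.r0,T2.r0,T2.r1)
under SC → (0,0,0); (0,0,2); (0,1,0); (0,1,2); (0,2,2); (2,0,0); (2,0,2); (2,1,2); (2,2,2)
SC∖claimed = {(0,1,0)}

missing: T1.r0=0 T2.r0=1 T2.r1=0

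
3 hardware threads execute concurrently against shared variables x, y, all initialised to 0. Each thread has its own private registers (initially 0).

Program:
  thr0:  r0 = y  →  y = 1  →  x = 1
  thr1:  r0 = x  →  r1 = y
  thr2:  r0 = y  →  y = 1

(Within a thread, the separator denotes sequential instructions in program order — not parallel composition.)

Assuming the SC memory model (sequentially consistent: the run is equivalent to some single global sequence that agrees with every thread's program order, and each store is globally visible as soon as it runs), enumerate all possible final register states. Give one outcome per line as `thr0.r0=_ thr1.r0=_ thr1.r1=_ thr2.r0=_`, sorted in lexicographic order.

outcome vector order: (thr0.r0,thr1.r0,thr1.r1,thr2.r0)
|SC outcomes| = 9

thr0.r0=0 thr1.r0=0 thr1.r1=0 thr2.r0=0
thr0.r0=0 thr1.r0=0 thr1.r1=0 thr2.r0=1
thr0.r0=0 thr1.r0=0 thr1.r1=1 thr2.r0=0
thr0.r0=0 thr1.r0=0 thr1.r1=1 thr2.r0=1
thr0.r0=0 thr1.r0=1 thr1.r1=1 thr2.r0=0
thr0.r0=0 thr1.r0=1 thr1.r1=1 thr2.r0=1
thr0.r0=1 thr1.r0=0 thr1.r1=0 thr2.r0=0
thr0.r0=1 thr1.r0=0 thr1.r1=1 thr2.r0=0
thr0.r0=1 thr1.r0=1 thr1.r1=1 thr2.r0=0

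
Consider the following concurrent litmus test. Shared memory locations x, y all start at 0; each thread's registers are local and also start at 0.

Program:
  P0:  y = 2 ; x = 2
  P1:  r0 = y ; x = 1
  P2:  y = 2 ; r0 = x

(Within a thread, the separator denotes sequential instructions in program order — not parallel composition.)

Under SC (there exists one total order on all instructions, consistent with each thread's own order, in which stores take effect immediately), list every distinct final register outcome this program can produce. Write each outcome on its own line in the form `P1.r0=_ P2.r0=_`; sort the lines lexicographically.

P1.r0=0 P2.r0=0
P1.r0=0 P2.r0=1
P1.r0=0 P2.r0=2
P1.r0=2 P2.r0=0
P1.r0=2 P2.r0=1
P1.r0=2 P2.r0=2

outcome vector order: (P1.r0,P2.r0)
|SC outcomes| = 6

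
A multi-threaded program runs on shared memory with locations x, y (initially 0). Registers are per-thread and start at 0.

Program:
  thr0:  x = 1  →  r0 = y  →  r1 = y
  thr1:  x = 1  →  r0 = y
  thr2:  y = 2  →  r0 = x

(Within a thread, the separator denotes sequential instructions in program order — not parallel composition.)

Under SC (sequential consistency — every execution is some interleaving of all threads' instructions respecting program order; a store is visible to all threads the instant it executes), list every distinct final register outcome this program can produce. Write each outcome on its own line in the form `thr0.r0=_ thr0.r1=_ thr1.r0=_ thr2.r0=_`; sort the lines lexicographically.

thr0.r0=0 thr0.r1=0 thr1.r0=0 thr2.r0=1
thr0.r0=0 thr0.r1=0 thr1.r0=2 thr2.r0=1
thr0.r0=0 thr0.r1=2 thr1.r0=0 thr2.r0=1
thr0.r0=0 thr0.r1=2 thr1.r0=2 thr2.r0=1
thr0.r0=2 thr0.r1=2 thr1.r0=0 thr2.r0=1
thr0.r0=2 thr0.r1=2 thr1.r0=2 thr2.r0=0
thr0.r0=2 thr0.r1=2 thr1.r0=2 thr2.r0=1

outcome vector order: (thr0.r0,thr0.r1,thr1.r0,thr2.r0)
|SC outcomes| = 7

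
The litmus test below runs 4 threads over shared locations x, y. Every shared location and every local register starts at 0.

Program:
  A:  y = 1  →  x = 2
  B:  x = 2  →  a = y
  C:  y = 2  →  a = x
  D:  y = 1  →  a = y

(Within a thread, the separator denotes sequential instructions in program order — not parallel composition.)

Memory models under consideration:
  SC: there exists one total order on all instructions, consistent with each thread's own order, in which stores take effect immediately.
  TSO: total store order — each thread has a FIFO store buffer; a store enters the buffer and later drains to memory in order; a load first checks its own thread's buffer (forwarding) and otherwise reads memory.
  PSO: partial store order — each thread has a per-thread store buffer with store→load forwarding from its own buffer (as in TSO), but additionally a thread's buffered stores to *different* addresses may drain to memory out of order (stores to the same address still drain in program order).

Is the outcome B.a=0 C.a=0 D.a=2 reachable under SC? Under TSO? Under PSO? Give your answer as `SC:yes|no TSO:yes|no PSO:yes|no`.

outcome vector order: (B.a,C.a,D.a)
under SC → 0/2/1, 0/2/2, 1/0/1, 1/0/2, 1/2/1, 1/2/2, 2/0/1, 2/0/2, 2/2/1, 2/2/2
under TSO → 0/0/1, 0/0/2, 0/2/1, 0/2/2, 1/0/1, 1/0/2, 1/2/1, 1/2/2, 2/0/1, 2/0/2, 2/2/1, 2/2/2
under PSO → 0/0/1, 0/0/2, 0/2/1, 0/2/2, 1/0/1, 1/0/2, 1/2/1, 1/2/2, 2/0/1, 2/0/2, 2/2/1, 2/2/2
target 0/0/2 ∈ {TSO,PSO}

SC:no TSO:yes PSO:yes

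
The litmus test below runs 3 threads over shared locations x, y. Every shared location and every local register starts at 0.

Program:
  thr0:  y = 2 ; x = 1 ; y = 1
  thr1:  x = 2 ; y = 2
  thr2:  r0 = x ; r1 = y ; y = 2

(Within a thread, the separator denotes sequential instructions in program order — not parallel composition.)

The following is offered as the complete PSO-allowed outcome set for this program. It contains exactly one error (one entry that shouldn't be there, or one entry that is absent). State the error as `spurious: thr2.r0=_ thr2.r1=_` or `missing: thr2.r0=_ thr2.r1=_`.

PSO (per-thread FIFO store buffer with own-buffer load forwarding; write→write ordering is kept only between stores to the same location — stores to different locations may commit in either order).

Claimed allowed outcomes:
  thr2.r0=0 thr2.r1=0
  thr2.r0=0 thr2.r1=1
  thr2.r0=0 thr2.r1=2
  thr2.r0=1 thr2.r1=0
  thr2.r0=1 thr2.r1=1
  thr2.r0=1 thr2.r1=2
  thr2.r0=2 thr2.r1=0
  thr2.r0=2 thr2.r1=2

missing: thr2.r0=2 thr2.r1=1

outcome vector order: (thr2.r0,thr2.r1)
[PSO] allowed = {0/0, 0/1, 0/2, 1/0, 1/1, 1/2, 2/0, 2/1, 2/2}
PSO∖claimed = {2/1}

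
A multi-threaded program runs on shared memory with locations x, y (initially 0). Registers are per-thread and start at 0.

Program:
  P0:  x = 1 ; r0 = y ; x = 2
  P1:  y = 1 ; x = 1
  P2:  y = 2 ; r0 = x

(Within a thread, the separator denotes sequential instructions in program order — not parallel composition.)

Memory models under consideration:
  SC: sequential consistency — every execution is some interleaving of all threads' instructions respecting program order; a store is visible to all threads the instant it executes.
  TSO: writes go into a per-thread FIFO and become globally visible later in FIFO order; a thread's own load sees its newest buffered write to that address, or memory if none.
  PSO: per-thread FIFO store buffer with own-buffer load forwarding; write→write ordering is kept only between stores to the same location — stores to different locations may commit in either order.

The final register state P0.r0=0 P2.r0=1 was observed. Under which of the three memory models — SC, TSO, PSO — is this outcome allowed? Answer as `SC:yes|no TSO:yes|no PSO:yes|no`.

outcome vector order: (P0.r0,P2.r0)
[SC] allowed = {0/1 0/2 1/0 1/1 1/2 2/0 2/1 2/2}
[TSO] allowed = {0/0 0/1 0/2 1/0 1/1 1/2 2/0 2/1 2/2}
[PSO] allowed = {0/0 0/1 0/2 1/0 1/1 1/2 2/0 2/1 2/2}
target 0/1 ∈ {SC,TSO,PSO}

SC:yes TSO:yes PSO:yes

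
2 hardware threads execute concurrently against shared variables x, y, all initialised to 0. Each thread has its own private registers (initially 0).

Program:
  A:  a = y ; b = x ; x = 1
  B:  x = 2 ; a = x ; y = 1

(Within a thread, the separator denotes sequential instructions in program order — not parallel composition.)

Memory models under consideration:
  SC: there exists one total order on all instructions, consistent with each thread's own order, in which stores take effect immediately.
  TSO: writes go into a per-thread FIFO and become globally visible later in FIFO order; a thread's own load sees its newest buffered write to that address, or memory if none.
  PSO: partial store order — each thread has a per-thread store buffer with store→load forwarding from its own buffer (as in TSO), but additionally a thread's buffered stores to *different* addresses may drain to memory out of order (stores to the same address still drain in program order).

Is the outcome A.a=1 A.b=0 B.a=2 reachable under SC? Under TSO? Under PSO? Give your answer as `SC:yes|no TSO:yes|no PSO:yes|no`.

SC:no TSO:no PSO:yes

outcome vector order: (A.a,A.b,B.a)
SC: 5 outcomes — {(0,0,1); (0,0,2); (0,2,1); (0,2,2); (1,2,2)}
TSO: 5 outcomes — {(0,0,1); (0,0,2); (0,2,1); (0,2,2); (1,2,2)}
PSO: 6 outcomes — {(0,0,1); (0,0,2); (0,2,1); (0,2,2); (1,0,2); (1,2,2)}
target (1,0,2) ∈ {PSO}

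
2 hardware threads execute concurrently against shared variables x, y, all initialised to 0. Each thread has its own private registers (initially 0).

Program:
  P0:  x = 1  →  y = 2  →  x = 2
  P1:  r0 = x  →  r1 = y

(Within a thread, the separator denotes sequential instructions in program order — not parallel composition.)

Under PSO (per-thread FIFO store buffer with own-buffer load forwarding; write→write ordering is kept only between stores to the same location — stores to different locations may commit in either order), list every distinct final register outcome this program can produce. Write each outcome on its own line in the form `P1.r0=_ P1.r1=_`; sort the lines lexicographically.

P1.r0=0 P1.r1=0
P1.r0=0 P1.r1=2
P1.r0=1 P1.r1=0
P1.r0=1 P1.r1=2
P1.r0=2 P1.r1=0
P1.r0=2 P1.r1=2

outcome vector order: (P1.r0,P1.r1)
|PSO outcomes| = 6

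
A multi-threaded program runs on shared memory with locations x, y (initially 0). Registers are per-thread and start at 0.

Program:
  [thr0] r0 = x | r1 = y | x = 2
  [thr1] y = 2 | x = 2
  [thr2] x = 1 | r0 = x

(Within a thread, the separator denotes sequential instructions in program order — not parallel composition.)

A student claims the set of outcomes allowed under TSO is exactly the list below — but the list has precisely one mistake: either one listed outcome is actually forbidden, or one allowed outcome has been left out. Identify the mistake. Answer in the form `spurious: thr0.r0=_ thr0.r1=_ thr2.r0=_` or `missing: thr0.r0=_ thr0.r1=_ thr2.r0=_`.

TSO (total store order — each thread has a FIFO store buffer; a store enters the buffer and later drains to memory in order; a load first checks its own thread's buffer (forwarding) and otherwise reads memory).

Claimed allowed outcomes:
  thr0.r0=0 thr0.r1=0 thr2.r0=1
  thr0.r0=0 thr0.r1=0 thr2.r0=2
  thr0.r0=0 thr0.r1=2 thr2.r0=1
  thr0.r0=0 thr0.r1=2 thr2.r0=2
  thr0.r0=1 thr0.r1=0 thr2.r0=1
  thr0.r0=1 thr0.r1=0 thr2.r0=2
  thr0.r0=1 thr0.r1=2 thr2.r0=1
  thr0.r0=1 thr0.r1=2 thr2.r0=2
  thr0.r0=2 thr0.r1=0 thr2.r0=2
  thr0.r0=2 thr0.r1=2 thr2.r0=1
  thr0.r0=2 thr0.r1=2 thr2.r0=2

spurious: thr0.r0=2 thr0.r1=0 thr2.r0=2

outcome vector order: (thr0.r0,thr0.r1,thr2.r0)
TSO (10): (0,0,1); (0,0,2); (0,2,1); (0,2,2); (1,0,1); (1,0,2); (1,2,1); (1,2,2); (2,2,1); (2,2,2)
claimed∖TSO = {(2,0,2)}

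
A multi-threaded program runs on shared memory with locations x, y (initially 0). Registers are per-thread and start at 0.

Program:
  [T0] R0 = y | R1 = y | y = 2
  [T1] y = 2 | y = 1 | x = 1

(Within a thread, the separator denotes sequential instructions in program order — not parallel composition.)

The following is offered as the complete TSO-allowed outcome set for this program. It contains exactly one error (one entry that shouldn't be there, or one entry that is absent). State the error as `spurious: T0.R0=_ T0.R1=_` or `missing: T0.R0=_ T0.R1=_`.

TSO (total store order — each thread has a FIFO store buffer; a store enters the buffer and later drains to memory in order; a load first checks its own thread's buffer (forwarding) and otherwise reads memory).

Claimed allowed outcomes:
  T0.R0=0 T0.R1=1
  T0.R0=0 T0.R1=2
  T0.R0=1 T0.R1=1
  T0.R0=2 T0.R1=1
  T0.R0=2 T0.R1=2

outcome vector order: (T0.R0,T0.R1)
TSO (6): <0 0> <0 1> <0 2> <1 1> <2 1> <2 2>
TSO∖claimed = {<0 0>}

missing: T0.R0=0 T0.R1=0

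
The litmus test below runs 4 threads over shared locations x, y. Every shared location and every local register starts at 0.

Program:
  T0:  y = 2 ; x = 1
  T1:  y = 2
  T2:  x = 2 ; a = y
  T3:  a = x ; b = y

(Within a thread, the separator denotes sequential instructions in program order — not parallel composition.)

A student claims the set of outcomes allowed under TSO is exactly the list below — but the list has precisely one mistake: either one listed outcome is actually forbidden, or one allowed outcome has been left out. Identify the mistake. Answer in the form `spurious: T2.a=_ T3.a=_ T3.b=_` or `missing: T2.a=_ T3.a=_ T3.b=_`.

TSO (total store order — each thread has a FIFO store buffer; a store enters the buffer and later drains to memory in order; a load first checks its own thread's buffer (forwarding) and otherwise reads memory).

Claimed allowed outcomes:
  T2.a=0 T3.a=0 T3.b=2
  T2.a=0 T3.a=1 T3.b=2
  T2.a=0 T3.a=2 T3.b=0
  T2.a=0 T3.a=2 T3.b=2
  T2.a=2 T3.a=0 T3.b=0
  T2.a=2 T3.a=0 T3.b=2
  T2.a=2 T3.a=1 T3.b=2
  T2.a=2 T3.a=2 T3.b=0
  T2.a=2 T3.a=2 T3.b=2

outcome vector order: (T2.a,T3.a,T3.b)
TSO (10): <0 0 0>, <0 0 2>, <0 1 2>, <0 2 0>, <0 2 2>, <2 0 0>, <2 0 2>, <2 1 2>, <2 2 0>, <2 2 2>
TSO∖claimed = {<0 0 0>}

missing: T2.a=0 T3.a=0 T3.b=0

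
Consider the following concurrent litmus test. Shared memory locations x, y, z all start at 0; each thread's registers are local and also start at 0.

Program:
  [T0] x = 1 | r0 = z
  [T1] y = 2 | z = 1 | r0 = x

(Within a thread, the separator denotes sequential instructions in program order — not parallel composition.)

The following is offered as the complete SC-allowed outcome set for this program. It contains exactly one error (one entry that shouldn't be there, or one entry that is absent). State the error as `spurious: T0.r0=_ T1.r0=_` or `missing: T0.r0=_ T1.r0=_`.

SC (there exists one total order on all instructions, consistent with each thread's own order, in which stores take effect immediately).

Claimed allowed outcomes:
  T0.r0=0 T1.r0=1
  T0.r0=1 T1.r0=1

outcome vector order: (T0.r0,T1.r0)
under SC → 01 10 11
SC∖claimed = {10}

missing: T0.r0=1 T1.r0=0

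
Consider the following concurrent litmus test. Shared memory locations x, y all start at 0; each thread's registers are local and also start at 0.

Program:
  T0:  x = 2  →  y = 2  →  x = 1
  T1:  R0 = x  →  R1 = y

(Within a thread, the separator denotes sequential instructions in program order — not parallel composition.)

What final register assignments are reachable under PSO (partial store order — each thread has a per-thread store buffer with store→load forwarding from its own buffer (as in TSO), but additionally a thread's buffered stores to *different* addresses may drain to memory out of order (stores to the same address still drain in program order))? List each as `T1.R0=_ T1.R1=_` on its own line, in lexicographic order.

T1.R0=0 T1.R1=0
T1.R0=0 T1.R1=2
T1.R0=1 T1.R1=0
T1.R0=1 T1.R1=2
T1.R0=2 T1.R1=0
T1.R0=2 T1.R1=2

outcome vector order: (T1.R0,T1.R1)
|PSO outcomes| = 6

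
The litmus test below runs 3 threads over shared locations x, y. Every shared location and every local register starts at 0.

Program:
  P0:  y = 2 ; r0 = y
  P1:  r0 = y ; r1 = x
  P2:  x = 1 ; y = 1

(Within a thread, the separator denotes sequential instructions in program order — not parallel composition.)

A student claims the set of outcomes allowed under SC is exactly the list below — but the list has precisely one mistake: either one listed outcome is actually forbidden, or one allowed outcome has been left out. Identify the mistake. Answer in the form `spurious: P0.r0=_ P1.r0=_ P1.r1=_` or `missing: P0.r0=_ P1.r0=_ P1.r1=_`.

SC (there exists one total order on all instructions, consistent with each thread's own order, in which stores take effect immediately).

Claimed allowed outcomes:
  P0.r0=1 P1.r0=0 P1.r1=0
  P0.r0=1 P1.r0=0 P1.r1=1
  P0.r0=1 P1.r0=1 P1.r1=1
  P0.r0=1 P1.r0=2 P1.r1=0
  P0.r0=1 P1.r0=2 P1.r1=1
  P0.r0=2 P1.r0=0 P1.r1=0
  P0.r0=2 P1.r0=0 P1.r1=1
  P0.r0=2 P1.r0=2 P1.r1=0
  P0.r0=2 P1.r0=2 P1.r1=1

missing: P0.r0=2 P1.r0=1 P1.r1=1

outcome vector order: (P0.r0,P1.r0,P1.r1)
under SC → 1/0/0 1/0/1 1/1/1 1/2/0 1/2/1 2/0/0 2/0/1 2/1/1 2/2/0 2/2/1
SC∖claimed = {2/1/1}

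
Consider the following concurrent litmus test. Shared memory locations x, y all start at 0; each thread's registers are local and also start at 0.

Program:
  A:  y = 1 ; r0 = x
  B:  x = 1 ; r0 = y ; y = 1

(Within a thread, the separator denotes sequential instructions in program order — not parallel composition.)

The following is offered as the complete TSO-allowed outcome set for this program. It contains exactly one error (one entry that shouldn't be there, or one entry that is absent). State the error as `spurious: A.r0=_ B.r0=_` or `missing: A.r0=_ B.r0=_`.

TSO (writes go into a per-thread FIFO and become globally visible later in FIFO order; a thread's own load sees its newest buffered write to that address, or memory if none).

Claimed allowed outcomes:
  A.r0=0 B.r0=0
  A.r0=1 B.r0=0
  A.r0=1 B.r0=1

missing: A.r0=0 B.r0=1

outcome vector order: (A.r0,B.r0)
TSO (4): 0/0 0/1 1/0 1/1
TSO∖claimed = {0/1}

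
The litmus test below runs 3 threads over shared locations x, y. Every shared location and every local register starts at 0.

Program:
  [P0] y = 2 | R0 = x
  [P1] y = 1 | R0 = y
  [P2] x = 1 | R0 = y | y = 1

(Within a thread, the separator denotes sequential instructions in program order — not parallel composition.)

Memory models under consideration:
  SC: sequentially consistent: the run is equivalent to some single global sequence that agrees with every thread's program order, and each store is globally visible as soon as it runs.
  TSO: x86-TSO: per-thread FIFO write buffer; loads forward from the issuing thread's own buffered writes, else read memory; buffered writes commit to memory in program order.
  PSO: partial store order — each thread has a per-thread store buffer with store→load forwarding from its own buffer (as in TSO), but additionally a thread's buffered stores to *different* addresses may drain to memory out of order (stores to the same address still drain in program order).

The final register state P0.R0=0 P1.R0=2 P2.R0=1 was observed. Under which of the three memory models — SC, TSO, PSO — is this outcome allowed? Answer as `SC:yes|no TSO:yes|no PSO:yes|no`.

SC:no TSO:yes PSO:yes

outcome vector order: (P0.R0,P1.R0,P2.R0)
SC (9): (0,1,1); (0,1,2); (0,2,2); (1,1,0); (1,1,1); (1,1,2); (1,2,0); (1,2,1); (1,2,2)
TSO (12): (0,1,0); (0,1,1); (0,1,2); (0,2,0); (0,2,1); (0,2,2); (1,1,0); (1,1,1); (1,1,2); (1,2,0); (1,2,1); (1,2,2)
PSO (12): (0,1,0); (0,1,1); (0,1,2); (0,2,0); (0,2,1); (0,2,2); (1,1,0); (1,1,1); (1,1,2); (1,2,0); (1,2,1); (1,2,2)
target (0,2,1) ∈ {TSO,PSO}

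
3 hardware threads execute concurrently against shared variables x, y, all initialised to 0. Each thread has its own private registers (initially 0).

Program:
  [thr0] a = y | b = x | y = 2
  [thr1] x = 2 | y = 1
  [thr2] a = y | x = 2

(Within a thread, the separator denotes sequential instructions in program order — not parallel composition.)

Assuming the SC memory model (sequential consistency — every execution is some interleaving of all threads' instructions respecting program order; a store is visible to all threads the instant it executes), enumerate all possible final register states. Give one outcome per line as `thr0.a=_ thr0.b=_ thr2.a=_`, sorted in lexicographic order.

outcome vector order: (thr0.a,thr0.b,thr2.a)
|SC outcomes| = 9

thr0.a=0 thr0.b=0 thr2.a=0
thr0.a=0 thr0.b=0 thr2.a=1
thr0.a=0 thr0.b=0 thr2.a=2
thr0.a=0 thr0.b=2 thr2.a=0
thr0.a=0 thr0.b=2 thr2.a=1
thr0.a=0 thr0.b=2 thr2.a=2
thr0.a=1 thr0.b=2 thr2.a=0
thr0.a=1 thr0.b=2 thr2.a=1
thr0.a=1 thr0.b=2 thr2.a=2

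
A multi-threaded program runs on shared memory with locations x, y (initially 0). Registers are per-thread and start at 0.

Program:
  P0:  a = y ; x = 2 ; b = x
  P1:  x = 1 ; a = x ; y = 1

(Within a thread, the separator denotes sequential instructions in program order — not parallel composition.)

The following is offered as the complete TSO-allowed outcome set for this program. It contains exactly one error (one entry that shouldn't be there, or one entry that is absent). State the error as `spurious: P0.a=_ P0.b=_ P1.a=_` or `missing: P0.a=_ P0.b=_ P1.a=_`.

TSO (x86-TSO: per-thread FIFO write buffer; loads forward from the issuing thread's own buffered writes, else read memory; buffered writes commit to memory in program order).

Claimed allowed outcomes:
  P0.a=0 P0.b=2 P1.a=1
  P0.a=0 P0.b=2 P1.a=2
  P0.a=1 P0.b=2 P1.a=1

missing: P0.a=0 P0.b=1 P1.a=1

outcome vector order: (P0.a,P0.b,P1.a)
under TSO → <0 1 1> <0 2 1> <0 2 2> <1 2 1>
TSO∖claimed = {<0 1 1>}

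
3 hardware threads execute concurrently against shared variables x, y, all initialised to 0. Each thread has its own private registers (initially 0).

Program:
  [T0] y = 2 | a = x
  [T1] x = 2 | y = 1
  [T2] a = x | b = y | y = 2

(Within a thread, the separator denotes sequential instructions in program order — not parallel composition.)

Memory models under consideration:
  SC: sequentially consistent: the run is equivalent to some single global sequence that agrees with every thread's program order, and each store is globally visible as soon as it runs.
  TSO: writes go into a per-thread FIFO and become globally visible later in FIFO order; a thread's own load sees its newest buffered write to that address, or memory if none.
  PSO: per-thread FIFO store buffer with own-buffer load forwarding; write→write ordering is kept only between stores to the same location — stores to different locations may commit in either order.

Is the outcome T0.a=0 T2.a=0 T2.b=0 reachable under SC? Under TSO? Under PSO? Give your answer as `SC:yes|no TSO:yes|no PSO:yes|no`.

SC:yes TSO:yes PSO:yes

outcome vector order: (T0.a,T2.a,T2.b)
SC: 11 outcomes — {(0,0,0), (0,0,1), (0,0,2), (0,2,1), (0,2,2), (2,0,0), (2,0,1), (2,0,2), (2,2,0), (2,2,1), (2,2,2)}
TSO: 12 outcomes — {(0,0,0), (0,0,1), (0,0,2), (0,2,0), (0,2,1), (0,2,2), (2,0,0), (2,0,1), (2,0,2), (2,2,0), (2,2,1), (2,2,2)}
PSO: 12 outcomes — {(0,0,0), (0,0,1), (0,0,2), (0,2,0), (0,2,1), (0,2,2), (2,0,0), (2,0,1), (2,0,2), (2,2,0), (2,2,1), (2,2,2)}
target (0,0,0) ∈ {SC,TSO,PSO}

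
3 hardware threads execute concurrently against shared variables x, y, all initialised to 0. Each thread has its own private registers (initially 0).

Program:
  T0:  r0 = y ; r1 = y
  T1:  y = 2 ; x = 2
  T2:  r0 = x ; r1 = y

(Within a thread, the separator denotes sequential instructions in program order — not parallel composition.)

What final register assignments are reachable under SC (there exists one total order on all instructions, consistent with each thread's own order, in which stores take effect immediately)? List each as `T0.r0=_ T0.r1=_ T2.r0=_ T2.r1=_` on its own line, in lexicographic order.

T0.r0=0 T0.r1=0 T2.r0=0 T2.r1=0
T0.r0=0 T0.r1=0 T2.r0=0 T2.r1=2
T0.r0=0 T0.r1=0 T2.r0=2 T2.r1=2
T0.r0=0 T0.r1=2 T2.r0=0 T2.r1=0
T0.r0=0 T0.r1=2 T2.r0=0 T2.r1=2
T0.r0=0 T0.r1=2 T2.r0=2 T2.r1=2
T0.r0=2 T0.r1=2 T2.r0=0 T2.r1=0
T0.r0=2 T0.r1=2 T2.r0=0 T2.r1=2
T0.r0=2 T0.r1=2 T2.r0=2 T2.r1=2

outcome vector order: (T0.r0,T0.r1,T2.r0,T2.r1)
|SC outcomes| = 9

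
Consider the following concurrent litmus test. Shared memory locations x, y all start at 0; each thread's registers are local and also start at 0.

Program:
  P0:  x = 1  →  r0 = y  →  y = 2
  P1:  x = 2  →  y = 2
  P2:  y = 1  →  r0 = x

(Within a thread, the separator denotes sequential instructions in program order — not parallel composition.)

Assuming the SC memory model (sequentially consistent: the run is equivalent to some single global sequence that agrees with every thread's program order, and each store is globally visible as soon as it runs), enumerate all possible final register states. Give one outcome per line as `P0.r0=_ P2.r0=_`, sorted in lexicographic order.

outcome vector order: (P0.r0,P2.r0)
|SC outcomes| = 8

P0.r0=0 P2.r0=1
P0.r0=0 P2.r0=2
P0.r0=1 P2.r0=0
P0.r0=1 P2.r0=1
P0.r0=1 P2.r0=2
P0.r0=2 P2.r0=0
P0.r0=2 P2.r0=1
P0.r0=2 P2.r0=2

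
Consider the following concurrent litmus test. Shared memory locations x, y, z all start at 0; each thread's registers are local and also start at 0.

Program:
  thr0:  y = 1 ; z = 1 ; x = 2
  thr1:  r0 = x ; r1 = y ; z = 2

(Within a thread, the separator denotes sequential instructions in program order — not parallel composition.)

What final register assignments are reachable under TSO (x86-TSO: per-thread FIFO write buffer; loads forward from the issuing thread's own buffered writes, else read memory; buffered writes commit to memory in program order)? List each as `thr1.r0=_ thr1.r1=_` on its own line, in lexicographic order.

thr1.r0=0 thr1.r1=0
thr1.r0=0 thr1.r1=1
thr1.r0=2 thr1.r1=1

outcome vector order: (thr1.r0,thr1.r1)
|TSO outcomes| = 3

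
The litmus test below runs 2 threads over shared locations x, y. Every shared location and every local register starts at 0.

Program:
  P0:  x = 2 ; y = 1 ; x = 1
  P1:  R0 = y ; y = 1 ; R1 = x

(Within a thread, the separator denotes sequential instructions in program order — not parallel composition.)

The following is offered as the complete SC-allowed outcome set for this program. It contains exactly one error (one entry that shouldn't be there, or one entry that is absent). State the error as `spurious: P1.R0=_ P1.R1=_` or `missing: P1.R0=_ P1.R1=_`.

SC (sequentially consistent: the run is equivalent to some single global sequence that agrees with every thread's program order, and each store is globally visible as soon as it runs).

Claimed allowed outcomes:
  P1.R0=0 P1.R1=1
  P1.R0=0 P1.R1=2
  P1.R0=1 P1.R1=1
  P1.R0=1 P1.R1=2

missing: P1.R0=0 P1.R1=0

outcome vector order: (P1.R0,P1.R1)
SC (5): (0,0), (0,1), (0,2), (1,1), (1,2)
SC∖claimed = {(0,0)}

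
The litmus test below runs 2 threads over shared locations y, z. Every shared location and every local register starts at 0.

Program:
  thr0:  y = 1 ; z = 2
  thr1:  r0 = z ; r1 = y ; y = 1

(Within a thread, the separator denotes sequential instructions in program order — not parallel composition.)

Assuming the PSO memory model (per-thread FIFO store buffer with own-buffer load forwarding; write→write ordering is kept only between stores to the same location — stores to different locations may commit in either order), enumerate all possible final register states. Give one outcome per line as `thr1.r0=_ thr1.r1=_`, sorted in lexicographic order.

thr1.r0=0 thr1.r1=0
thr1.r0=0 thr1.r1=1
thr1.r0=2 thr1.r1=0
thr1.r0=2 thr1.r1=1

outcome vector order: (thr1.r0,thr1.r1)
|PSO outcomes| = 4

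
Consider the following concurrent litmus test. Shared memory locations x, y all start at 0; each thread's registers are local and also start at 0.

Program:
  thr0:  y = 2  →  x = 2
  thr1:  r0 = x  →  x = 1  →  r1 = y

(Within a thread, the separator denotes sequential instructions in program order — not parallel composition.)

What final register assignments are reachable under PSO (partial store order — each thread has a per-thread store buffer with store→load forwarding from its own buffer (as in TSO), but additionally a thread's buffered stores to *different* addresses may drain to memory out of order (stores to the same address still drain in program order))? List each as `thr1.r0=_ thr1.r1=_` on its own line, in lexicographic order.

outcome vector order: (thr1.r0,thr1.r1)
|PSO outcomes| = 4

thr1.r0=0 thr1.r1=0
thr1.r0=0 thr1.r1=2
thr1.r0=2 thr1.r1=0
thr1.r0=2 thr1.r1=2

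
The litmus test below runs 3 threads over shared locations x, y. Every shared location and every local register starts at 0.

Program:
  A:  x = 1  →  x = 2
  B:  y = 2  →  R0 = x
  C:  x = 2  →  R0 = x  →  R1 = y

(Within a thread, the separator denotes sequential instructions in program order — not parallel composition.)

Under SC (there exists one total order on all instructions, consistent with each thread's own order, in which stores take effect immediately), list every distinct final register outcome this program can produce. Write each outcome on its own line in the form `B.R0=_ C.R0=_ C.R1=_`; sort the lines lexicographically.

B.R0=0 C.R0=1 C.R1=2
B.R0=0 C.R0=2 C.R1=2
B.R0=1 C.R0=1 C.R1=0
B.R0=1 C.R0=1 C.R1=2
B.R0=1 C.R0=2 C.R1=0
B.R0=1 C.R0=2 C.R1=2
B.R0=2 C.R0=1 C.R1=0
B.R0=2 C.R0=1 C.R1=2
B.R0=2 C.R0=2 C.R1=0
B.R0=2 C.R0=2 C.R1=2

outcome vector order: (B.R0,C.R0,C.R1)
|SC outcomes| = 10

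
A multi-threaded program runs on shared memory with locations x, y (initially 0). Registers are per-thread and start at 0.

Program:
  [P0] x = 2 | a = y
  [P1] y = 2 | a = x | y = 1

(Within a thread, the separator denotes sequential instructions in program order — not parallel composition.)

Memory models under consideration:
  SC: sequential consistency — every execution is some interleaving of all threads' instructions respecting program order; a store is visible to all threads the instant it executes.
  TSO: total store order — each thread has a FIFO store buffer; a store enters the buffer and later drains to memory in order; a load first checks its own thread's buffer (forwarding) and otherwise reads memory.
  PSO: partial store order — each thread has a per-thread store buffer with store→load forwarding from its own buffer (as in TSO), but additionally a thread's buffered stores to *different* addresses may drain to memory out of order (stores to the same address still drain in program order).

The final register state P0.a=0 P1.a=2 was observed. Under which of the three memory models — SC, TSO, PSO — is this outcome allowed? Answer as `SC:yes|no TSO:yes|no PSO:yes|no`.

outcome vector order: (P0.a,P1.a)
SC (5): (0,2) (1,0) (1,2) (2,0) (2,2)
TSO (6): (0,0) (0,2) (1,0) (1,2) (2,0) (2,2)
PSO (6): (0,0) (0,2) (1,0) (1,2) (2,0) (2,2)
target (0,2) ∈ {SC,TSO,PSO}

SC:yes TSO:yes PSO:yes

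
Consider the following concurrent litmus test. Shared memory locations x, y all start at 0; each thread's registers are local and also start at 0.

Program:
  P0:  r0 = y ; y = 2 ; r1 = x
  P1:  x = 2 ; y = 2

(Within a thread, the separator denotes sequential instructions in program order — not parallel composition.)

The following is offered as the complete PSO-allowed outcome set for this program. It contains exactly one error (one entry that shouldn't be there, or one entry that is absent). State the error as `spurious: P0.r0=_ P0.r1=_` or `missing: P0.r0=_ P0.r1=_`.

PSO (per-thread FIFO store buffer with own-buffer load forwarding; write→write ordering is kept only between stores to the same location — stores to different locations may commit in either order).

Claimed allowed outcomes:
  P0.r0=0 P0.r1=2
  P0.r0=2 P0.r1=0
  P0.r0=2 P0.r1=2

missing: P0.r0=0 P0.r1=0

outcome vector order: (P0.r0,P0.r1)
[PSO] allowed = {0/0; 0/2; 2/0; 2/2}
PSO∖claimed = {0/0}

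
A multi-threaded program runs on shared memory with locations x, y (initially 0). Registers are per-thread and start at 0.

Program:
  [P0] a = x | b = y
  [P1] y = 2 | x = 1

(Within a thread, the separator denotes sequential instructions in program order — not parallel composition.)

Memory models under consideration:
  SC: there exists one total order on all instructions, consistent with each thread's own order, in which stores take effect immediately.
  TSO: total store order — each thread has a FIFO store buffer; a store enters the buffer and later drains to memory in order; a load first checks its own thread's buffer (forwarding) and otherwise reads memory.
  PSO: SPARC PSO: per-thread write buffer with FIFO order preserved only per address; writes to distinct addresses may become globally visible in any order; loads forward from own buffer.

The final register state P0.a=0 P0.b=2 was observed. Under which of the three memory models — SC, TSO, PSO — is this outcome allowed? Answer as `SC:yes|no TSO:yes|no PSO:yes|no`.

SC:yes TSO:yes PSO:yes

outcome vector order: (P0.a,P0.b)
SC: 3 outcomes — {0/0, 0/2, 1/2}
TSO: 3 outcomes — {0/0, 0/2, 1/2}
PSO: 4 outcomes — {0/0, 0/2, 1/0, 1/2}
target 0/2 ∈ {SC,TSO,PSO}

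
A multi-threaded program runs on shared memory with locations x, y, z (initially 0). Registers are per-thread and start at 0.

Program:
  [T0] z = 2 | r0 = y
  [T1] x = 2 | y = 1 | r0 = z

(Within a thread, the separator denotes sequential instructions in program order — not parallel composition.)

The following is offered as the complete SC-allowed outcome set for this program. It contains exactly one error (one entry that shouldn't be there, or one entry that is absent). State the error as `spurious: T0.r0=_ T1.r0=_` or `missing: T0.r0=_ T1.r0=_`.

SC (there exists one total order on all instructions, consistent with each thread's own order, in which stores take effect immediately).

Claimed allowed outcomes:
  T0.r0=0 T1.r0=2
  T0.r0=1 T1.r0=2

missing: T0.r0=1 T1.r0=0

outcome vector order: (T0.r0,T1.r0)
[SC] allowed = {(0,2) (1,0) (1,2)}
SC∖claimed = {(1,0)}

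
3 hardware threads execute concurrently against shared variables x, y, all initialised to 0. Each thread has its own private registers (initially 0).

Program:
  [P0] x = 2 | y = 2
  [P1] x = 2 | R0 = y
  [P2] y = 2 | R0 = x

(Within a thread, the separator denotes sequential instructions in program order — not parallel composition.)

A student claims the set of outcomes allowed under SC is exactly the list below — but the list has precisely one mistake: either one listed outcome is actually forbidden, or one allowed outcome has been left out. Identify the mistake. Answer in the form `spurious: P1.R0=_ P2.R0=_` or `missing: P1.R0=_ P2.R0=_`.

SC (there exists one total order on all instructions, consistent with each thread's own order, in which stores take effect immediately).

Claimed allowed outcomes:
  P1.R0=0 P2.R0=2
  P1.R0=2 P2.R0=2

outcome vector order: (P1.R0,P2.R0)
SC (3): (0,2); (2,0); (2,2)
SC∖claimed = {(2,0)}

missing: P1.R0=2 P2.R0=0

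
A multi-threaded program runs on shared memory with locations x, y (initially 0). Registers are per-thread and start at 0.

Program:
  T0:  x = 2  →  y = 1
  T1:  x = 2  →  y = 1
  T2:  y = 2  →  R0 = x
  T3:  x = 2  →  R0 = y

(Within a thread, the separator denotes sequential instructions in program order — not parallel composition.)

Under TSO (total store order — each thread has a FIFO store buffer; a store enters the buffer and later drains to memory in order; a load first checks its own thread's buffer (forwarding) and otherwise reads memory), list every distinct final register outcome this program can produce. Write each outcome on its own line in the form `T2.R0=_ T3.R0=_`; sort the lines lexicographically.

T2.R0=0 T3.R0=0
T2.R0=0 T3.R0=1
T2.R0=0 T3.R0=2
T2.R0=2 T3.R0=0
T2.R0=2 T3.R0=1
T2.R0=2 T3.R0=2

outcome vector order: (T2.R0,T3.R0)
|TSO outcomes| = 6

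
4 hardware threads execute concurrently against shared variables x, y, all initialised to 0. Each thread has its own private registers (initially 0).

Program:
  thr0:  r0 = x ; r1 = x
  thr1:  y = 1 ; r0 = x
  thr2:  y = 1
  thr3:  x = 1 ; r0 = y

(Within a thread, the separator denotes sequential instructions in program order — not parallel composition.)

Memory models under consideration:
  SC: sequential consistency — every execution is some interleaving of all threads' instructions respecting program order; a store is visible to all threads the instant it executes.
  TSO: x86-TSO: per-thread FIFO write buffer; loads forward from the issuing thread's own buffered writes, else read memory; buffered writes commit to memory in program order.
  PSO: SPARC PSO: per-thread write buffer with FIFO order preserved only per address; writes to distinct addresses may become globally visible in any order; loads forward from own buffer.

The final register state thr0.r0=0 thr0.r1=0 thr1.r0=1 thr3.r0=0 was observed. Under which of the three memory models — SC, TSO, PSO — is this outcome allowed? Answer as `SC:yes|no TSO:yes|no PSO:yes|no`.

outcome vector order: (thr0.r0,thr0.r1,thr1.r0,thr3.r0)
SC: 9 outcomes — {0001; 0010; 0011; 0101; 0110; 0111; 1101; 1110; 1111}
TSO: 12 outcomes — {0000; 0001; 0010; 0011; 0100; 0101; 0110; 0111; 1100; 1101; 1110; 1111}
PSO: 12 outcomes — {0000; 0001; 0010; 0011; 0100; 0101; 0110; 0111; 1100; 1101; 1110; 1111}
target 0010 ∈ {SC,TSO,PSO}

SC:yes TSO:yes PSO:yes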